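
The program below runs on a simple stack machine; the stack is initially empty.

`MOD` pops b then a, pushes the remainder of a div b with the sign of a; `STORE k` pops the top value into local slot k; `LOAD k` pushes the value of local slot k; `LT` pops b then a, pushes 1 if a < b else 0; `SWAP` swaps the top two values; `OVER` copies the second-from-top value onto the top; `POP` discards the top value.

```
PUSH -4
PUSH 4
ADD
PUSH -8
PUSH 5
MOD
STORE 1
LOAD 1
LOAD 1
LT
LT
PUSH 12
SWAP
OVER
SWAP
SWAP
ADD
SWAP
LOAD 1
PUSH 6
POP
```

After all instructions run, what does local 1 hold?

PUSH -4 : [-4]
PUSH 4  : [-4, 4]
ADD     : [0]
PUSH -8 : [0, -8]
PUSH 5  : [0, -8, 5]
MOD     : [0, -3]
STORE 1 : [0]
LOAD 1  : [0, -3]
LOAD 1  : [0, -3, -3]
LT      : [0, 0]
LT      : [0]
PUSH 12 : [0, 12]
SWAP    : [12, 0]
OVER    : [12, 0, 12]
SWAP    : [12, 12, 0]
SWAP    : [12, 0, 12]
ADD     : [12, 12]
SWAP    : [12, 12]
LOAD 1  : [12, 12, -3]
PUSH 6  : [12, 12, -3, 6]
POP     : [12, 12, -3]

-3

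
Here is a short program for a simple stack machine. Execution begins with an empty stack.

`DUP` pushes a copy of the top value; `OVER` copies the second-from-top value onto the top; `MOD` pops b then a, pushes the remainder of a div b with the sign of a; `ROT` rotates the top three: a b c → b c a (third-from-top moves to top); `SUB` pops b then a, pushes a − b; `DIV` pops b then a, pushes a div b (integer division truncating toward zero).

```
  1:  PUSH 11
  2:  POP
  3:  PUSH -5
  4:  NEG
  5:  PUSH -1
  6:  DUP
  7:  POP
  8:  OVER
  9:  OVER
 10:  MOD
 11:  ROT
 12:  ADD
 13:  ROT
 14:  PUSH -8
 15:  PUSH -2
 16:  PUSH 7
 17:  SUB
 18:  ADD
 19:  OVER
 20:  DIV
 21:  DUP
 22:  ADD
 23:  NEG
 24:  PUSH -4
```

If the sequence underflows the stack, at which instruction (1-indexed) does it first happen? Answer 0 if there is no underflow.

13

PUSH 11 : [11]
POP     : []
PUSH -5 : [-5]
NEG     : [5]
PUSH -1 : [5, -1]
DUP     : [5, -1, -1]
POP     : [5, -1]
OVER    : [5, -1, 5]
OVER    : [5, -1, 5, -1]
MOD     : [5, -1, 0]
ROT     : [-1, 0, 5]
ADD     : [-1, 5]
ROT  — needs 3 operands, stack has 2 → underflow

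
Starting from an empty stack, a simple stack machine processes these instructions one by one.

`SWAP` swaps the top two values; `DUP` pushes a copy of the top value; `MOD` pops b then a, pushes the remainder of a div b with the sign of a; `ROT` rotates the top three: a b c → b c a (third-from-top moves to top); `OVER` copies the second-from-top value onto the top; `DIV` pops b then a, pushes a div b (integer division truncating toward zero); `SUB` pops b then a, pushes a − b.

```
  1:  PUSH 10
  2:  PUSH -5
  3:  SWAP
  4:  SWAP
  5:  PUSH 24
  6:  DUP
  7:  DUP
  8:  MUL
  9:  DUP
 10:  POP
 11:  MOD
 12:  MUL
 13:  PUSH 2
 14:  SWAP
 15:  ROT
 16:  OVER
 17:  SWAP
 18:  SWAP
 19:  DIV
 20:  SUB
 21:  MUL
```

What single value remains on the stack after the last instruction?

PUSH 10 : 10
PUSH -5 : 10 -5
SWAP    : -5 10
SWAP    : 10 -5
PUSH 24 : 10 -5 24
DUP     : 10 -5 24 24
DUP     : 10 -5 24 24 24
MUL     : 10 -5 24 576
DUP     : 10 -5 24 576 576
POP     : 10 -5 24 576
MOD     : 10 -5 24
MUL     : 10 -120
PUSH 2  : 10 -120 2
SWAP    : 10 2 -120
ROT     : 2 -120 10
OVER    : 2 -120 10 -120
SWAP    : 2 -120 -120 10
SWAP    : 2 -120 10 -120
DIV     : 2 -120 0
SUB     : 2 -120
MUL     : -240

-240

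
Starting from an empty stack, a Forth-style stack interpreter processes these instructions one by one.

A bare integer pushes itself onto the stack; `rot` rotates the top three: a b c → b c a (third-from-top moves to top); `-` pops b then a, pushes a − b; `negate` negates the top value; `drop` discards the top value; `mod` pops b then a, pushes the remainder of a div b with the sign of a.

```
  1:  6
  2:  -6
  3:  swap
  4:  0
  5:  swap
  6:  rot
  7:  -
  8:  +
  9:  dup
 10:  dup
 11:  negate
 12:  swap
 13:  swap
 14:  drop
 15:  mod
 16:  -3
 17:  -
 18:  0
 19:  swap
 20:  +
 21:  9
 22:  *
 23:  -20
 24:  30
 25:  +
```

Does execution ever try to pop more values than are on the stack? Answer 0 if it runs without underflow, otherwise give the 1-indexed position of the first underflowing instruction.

0

6       [6]
-6      [6, -6]
swap    [-6, 6]
0       [-6, 6, 0]
swap    [-6, 0, 6]
rot     [0, 6, -6]
-       [0, 12]
+       [12]
dup     [12, 12]
dup     [12, 12, 12]
negate  [12, 12, -12]
swap    [12, -12, 12]
swap    [12, 12, -12]
drop    [12, 12]
mod     [0]
-3      [0, -3]
-       [3]
0       [3, 0]
swap    [0, 3]
+       [3]
9       [3, 9]
*       [27]
-20     [27, -20]
30      [27, -20, 30]
+       [27, 10]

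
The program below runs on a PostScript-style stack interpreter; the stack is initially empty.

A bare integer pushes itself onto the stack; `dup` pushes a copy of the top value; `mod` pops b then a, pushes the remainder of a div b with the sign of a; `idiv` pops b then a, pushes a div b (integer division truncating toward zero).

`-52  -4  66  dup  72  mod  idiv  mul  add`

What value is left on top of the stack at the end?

-56

-52  → -52
-4   → -52 -4
66   → -52 -4 66
dup  → -52 -4 66 66
72   → -52 -4 66 66 72
mod  → -52 -4 66 66
idiv → -52 -4 1
mul  → -52 -4
add  → -56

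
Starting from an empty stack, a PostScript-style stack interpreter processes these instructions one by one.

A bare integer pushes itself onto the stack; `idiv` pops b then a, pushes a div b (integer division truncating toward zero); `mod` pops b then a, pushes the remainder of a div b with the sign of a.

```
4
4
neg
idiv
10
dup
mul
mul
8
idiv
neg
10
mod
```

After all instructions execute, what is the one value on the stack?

4     4
4     4 4
neg   4 -4
idiv  -1
10    -1 10
dup   -1 10 10
mul   -1 100
mul   -100
8     -100 8
idiv  -12
neg   12
10    12 10
mod   2

2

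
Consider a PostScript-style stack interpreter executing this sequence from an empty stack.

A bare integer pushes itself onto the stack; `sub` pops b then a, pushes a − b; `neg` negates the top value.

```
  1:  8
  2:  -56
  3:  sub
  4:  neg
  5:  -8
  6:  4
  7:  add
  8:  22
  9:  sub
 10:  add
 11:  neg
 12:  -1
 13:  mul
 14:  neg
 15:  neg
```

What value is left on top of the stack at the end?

8   : [8]
-56 : [8, -56]
sub : [64]
neg : [-64]
-8  : [-64, -8]
4   : [-64, -8, 4]
add : [-64, -4]
22  : [-64, -4, 22]
sub : [-64, -26]
add : [-90]
neg : [90]
-1  : [90, -1]
mul : [-90]
neg : [90]
neg : [-90]

-90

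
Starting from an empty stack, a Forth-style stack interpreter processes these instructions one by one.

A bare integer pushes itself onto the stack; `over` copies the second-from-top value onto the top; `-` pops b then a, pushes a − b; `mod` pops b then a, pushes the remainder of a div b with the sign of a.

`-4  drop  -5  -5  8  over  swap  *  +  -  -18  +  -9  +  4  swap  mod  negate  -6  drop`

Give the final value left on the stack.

-4

-4     -> -4
drop   -> (empty)
-5     -> -5
-5     -> -5 -5
8      -> -5 -5 8
over   -> -5 -5 8 -5
swap   -> -5 -5 -5 8
*      -> -5 -5 -40
+      -> -5 -45
-      -> 40
-18    -> 40 -18
+      -> 22
-9     -> 22 -9
+      -> 13
4      -> 13 4
swap   -> 4 13
mod    -> 4
negate -> -4
-6     -> -4 -6
drop   -> -4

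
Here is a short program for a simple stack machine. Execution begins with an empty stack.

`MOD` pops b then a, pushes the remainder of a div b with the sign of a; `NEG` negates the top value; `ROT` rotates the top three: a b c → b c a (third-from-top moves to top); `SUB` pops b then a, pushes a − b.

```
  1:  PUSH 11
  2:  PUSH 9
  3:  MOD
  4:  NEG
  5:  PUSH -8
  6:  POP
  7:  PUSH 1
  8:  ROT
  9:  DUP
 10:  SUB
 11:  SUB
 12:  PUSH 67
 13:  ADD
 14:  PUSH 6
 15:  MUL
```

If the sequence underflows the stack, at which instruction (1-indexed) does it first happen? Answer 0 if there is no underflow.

8

PUSH 11  11
PUSH 9   11 9
MOD      2
NEG      -2
PUSH -8  -2 -8
POP      -2
PUSH 1   -2 1
ROT  — needs 3 operands, stack has 2 → underflow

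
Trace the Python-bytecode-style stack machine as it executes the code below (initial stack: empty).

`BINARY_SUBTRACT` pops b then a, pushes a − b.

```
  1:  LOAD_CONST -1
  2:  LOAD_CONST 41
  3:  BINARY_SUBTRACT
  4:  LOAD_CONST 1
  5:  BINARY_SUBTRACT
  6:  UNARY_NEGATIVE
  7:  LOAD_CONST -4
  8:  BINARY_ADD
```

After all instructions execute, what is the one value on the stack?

39

LOAD_CONST -1   → [-1]
LOAD_CONST 41   → [-1, 41]
BINARY_SUBTRACT → [-42]
LOAD_CONST 1    → [-42, 1]
BINARY_SUBTRACT → [-43]
UNARY_NEGATIVE  → [43]
LOAD_CONST -4   → [43, -4]
BINARY_ADD      → [39]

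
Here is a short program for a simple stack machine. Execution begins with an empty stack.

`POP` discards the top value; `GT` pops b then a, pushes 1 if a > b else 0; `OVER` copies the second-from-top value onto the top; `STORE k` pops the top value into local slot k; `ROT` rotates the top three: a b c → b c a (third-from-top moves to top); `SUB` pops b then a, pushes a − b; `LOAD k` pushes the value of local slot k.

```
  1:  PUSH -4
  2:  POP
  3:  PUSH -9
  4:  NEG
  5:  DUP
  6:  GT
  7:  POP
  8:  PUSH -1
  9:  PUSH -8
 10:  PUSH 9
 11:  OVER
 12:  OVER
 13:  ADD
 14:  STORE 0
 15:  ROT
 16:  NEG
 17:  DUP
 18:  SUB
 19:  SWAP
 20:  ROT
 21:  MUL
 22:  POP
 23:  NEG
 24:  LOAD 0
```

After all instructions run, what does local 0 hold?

PUSH -4  -4
POP      (empty)
PUSH -9  -9
NEG      9
DUP      9 9
GT       0
POP      (empty)
PUSH -1  -1
PUSH -8  -1 -8
PUSH 9   -1 -8 9
OVER     -1 -8 9 -8
OVER     -1 -8 9 -8 9
ADD      -1 -8 9 1
STORE 0  -1 -8 9
ROT      -8 9 -1
NEG      -8 9 1
DUP      -8 9 1 1
SUB      -8 9 0
SWAP     -8 0 9
ROT      0 9 -8
MUL      0 -72
POP      0
NEG      0
LOAD 0   0 1

1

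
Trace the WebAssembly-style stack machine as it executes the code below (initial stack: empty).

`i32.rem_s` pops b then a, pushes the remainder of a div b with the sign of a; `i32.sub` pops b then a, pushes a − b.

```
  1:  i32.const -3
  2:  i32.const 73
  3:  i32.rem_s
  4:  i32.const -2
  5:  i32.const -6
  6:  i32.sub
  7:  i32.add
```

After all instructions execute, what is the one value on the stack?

1

i32.const -3  -3
i32.const 73  -3 73
i32.rem_s     -3
i32.const -2  -3 -2
i32.const -6  -3 -2 -6
i32.sub       -3 4
i32.add       1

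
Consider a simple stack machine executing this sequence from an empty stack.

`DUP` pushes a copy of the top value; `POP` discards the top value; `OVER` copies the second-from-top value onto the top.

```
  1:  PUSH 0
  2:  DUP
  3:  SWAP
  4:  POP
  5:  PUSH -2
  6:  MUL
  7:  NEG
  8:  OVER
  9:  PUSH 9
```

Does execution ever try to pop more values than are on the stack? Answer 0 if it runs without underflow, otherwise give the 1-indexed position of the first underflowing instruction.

PUSH 0  -> 0
DUP     -> 0 0
SWAP    -> 0 0
POP     -> 0
PUSH -2 -> 0 -2
MUL     -> 0
NEG     -> 0
OVER  — needs 2 operands, stack has 1 → underflow

8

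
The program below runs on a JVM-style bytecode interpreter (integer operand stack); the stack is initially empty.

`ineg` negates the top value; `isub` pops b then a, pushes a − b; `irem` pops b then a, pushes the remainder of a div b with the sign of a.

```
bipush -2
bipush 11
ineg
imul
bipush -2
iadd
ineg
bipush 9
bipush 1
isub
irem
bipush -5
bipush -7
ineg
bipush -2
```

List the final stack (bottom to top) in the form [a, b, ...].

[-4, -5, 7, -2]

bipush -2 -> [-2]
bipush 11 -> [-2, 11]
ineg      -> [-2, -11]
imul      -> [22]
bipush -2 -> [22, -2]
iadd      -> [20]
ineg      -> [-20]
bipush 9  -> [-20, 9]
bipush 1  -> [-20, 9, 1]
isub      -> [-20, 8]
irem      -> [-4]
bipush -5 -> [-4, -5]
bipush -7 -> [-4, -5, -7]
ineg      -> [-4, -5, 7]
bipush -2 -> [-4, -5, 7, -2]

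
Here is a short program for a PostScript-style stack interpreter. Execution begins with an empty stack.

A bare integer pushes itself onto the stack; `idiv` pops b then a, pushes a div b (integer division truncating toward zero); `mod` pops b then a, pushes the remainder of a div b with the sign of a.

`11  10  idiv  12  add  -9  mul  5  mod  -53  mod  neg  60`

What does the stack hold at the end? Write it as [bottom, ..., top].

[2, 60]

11   → [11]
10   → [11, 10]
idiv → [1]
12   → [1, 12]
add  → [13]
-9   → [13, -9]
mul  → [-117]
5    → [-117, 5]
mod  → [-2]
-53  → [-2, -53]
mod  → [-2]
neg  → [2]
60   → [2, 60]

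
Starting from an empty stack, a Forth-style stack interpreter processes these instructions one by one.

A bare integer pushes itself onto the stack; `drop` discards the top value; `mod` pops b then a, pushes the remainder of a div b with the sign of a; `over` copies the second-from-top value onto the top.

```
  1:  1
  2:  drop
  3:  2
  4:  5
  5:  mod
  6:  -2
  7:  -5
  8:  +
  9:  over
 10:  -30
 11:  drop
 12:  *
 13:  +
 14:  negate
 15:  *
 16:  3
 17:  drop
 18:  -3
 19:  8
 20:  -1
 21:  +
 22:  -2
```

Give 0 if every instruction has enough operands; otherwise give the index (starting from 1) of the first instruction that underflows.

1       [1]
drop    []
2       [2]
5       [2, 5]
mod     [2]
-2      [2, -2]
-5      [2, -2, -5]
+       [2, -7]
over    [2, -7, 2]
-30     [2, -7, 2, -30]
drop    [2, -7, 2]
*       [2, -14]
+       [-12]
negate  [12]
*  — needs 2 operands, stack has 1 → underflow

15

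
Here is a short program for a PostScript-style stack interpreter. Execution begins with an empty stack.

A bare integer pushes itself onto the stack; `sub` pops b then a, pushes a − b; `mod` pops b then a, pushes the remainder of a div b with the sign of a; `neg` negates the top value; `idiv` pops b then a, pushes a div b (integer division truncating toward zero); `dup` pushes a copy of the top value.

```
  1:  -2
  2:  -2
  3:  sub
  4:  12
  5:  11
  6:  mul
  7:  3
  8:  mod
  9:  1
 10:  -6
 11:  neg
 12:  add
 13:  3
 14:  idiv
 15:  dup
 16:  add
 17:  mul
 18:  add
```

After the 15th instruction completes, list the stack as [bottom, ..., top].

-2   : -2
-2   : -2 -2
sub  : 0
12   : 0 12
11   : 0 12 11
mul  : 0 132
3    : 0 132 3
mod  : 0 0
1    : 0 0 1
-6   : 0 0 1 -6
neg  : 0 0 1 6
add  : 0 0 7
3    : 0 0 7 3
idiv : 0 0 2
dup  : 0 0 2 2

[0, 0, 2, 2]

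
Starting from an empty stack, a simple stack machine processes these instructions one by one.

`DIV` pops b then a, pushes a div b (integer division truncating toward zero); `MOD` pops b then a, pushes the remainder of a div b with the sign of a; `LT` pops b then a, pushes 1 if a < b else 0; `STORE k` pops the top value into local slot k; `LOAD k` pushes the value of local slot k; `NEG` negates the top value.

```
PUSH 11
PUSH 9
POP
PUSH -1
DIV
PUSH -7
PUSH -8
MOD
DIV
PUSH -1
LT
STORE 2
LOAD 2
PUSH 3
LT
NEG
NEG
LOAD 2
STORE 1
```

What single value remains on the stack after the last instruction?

1

PUSH 11 -> [11]
PUSH 9  -> [11, 9]
POP     -> [11]
PUSH -1 -> [11, -1]
DIV     -> [-11]
PUSH -7 -> [-11, -7]
PUSH -8 -> [-11, -7, -8]
MOD     -> [-11, -7]
DIV     -> [1]
PUSH -1 -> [1, -1]
LT      -> [0]
STORE 2 -> []
LOAD 2  -> [0]
PUSH 3  -> [0, 3]
LT      -> [1]
NEG     -> [-1]
NEG     -> [1]
LOAD 2  -> [1, 0]
STORE 1 -> [1]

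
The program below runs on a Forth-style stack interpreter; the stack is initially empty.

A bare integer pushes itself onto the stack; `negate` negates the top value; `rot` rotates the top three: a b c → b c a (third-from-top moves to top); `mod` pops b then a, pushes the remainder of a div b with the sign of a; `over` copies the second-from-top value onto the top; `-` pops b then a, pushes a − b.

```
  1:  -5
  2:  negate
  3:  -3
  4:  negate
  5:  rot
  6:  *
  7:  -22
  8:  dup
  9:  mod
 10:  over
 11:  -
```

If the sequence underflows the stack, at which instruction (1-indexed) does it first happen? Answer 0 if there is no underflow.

-5      -5
negate  5
-3      5 -3
negate  5 3
rot  — needs 3 operands, stack has 2 → underflow

5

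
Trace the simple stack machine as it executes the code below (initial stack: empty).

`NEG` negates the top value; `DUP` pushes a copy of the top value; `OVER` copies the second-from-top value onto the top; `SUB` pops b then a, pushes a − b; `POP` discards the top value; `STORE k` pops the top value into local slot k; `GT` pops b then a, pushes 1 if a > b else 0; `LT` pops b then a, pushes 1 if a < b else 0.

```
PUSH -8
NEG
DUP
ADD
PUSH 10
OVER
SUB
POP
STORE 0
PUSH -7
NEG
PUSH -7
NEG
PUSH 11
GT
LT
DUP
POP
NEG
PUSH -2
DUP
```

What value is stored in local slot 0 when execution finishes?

PUSH -8  -8
NEG      8
DUP      8 8
ADD      16
PUSH 10  16 10
OVER     16 10 16
SUB      16 -6
POP      16
STORE 0  (empty)
PUSH -7  -7
NEG      7
PUSH -7  7 -7
NEG      7 7
PUSH 11  7 7 11
GT       7 0
LT       0
DUP      0 0
POP      0
NEG      0
PUSH -2  0 -2
DUP      0 -2 -2

16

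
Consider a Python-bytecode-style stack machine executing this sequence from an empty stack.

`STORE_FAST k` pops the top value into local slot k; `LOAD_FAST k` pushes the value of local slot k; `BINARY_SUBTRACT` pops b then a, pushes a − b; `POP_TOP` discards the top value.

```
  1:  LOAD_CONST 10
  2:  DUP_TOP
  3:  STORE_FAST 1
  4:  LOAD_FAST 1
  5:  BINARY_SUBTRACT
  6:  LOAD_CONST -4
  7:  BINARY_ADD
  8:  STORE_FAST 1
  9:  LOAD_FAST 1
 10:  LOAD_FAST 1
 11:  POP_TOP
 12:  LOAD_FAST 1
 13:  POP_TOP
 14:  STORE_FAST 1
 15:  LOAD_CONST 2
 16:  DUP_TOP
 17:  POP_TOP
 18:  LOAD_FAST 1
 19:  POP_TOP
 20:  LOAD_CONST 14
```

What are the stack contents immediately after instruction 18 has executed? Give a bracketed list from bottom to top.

[2, -4]

LOAD_CONST 10    [10]
DUP_TOP          [10, 10]
STORE_FAST 1     [10]
LOAD_FAST 1      [10, 10]
BINARY_SUBTRACT  [0]
LOAD_CONST -4    [0, -4]
BINARY_ADD       [-4]
STORE_FAST 1     []
LOAD_FAST 1      [-4]
LOAD_FAST 1      [-4, -4]
POP_TOP          [-4]
LOAD_FAST 1      [-4, -4]
POP_TOP          [-4]
STORE_FAST 1     []
LOAD_CONST 2     [2]
DUP_TOP          [2, 2]
POP_TOP          [2]
LOAD_FAST 1      [2, -4]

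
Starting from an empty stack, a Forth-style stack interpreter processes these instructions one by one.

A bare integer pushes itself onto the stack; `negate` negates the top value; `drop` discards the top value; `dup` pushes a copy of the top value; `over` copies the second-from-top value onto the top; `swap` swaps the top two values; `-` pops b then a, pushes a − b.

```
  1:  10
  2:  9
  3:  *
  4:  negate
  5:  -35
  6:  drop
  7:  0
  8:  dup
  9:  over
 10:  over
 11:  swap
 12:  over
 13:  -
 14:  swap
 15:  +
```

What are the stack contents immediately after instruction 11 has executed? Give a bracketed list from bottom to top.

[-90, 0, 0, 0, 0]

10     : [10]
9      : [10, 9]
*      : [90]
negate : [-90]
-35    : [-90, -35]
drop   : [-90]
0      : [-90, 0]
dup    : [-90, 0, 0]
over   : [-90, 0, 0, 0]
over   : [-90, 0, 0, 0, 0]
swap   : [-90, 0, 0, 0, 0]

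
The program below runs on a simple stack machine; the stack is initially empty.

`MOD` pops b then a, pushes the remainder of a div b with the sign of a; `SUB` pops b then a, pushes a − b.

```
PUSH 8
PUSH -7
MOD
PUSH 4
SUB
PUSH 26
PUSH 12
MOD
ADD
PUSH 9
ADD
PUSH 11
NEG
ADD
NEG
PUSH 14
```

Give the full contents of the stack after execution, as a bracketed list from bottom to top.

[3, 14]

PUSH 8   8
PUSH -7  8 -7
MOD      1
PUSH 4   1 4
SUB      -3
PUSH 26  -3 26
PUSH 12  -3 26 12
MOD      -3 2
ADD      -1
PUSH 9   -1 9
ADD      8
PUSH 11  8 11
NEG      8 -11
ADD      -3
NEG      3
PUSH 14  3 14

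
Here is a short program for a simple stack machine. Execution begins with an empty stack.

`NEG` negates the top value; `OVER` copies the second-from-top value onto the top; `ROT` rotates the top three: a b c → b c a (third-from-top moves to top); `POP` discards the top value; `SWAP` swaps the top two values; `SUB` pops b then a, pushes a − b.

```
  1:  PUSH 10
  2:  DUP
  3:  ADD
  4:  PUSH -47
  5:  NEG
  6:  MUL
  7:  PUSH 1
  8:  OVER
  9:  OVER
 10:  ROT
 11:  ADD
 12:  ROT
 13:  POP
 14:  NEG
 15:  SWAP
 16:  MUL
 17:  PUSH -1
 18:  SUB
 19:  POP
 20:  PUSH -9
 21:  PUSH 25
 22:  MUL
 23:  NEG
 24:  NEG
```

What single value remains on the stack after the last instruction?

PUSH 10  -> [10]
DUP      -> [10, 10]
ADD      -> [20]
PUSH -47 -> [20, -47]
NEG      -> [20, 47]
MUL      -> [940]
PUSH 1   -> [940, 1]
OVER     -> [940, 1, 940]
OVER     -> [940, 1, 940, 1]
ROT      -> [940, 940, 1, 1]
ADD      -> [940, 940, 2]
ROT      -> [940, 2, 940]
POP      -> [940, 2]
NEG      -> [940, -2]
SWAP     -> [-2, 940]
MUL      -> [-1880]
PUSH -1  -> [-1880, -1]
SUB      -> [-1879]
POP      -> []
PUSH -9  -> [-9]
PUSH 25  -> [-9, 25]
MUL      -> [-225]
NEG      -> [225]
NEG      -> [-225]

-225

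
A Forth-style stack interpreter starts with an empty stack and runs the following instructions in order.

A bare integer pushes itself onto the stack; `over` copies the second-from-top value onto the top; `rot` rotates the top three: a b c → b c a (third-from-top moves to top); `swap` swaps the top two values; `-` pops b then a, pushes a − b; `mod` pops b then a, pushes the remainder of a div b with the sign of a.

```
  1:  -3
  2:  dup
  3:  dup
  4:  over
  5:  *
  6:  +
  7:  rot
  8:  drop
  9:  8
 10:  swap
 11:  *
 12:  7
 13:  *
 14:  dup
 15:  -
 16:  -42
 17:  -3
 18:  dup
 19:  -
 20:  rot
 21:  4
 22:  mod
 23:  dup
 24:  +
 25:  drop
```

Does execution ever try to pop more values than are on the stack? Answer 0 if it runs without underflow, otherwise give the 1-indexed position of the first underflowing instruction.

-3   -> [-3]
dup  -> [-3, -3]
dup  -> [-3, -3, -3]
over -> [-3, -3, -3, -3]
*    -> [-3, -3, 9]
+    -> [-3, 6]
rot  — needs 3 operands, stack has 2 → underflow

7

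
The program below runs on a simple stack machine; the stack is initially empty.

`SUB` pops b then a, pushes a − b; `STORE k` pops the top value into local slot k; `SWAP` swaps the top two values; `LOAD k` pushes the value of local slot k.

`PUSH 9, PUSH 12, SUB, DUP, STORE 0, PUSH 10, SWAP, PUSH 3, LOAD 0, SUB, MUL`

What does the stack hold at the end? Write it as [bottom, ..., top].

[10, -18]

PUSH 9  → 9
PUSH 12 → 9 12
SUB     → -3
DUP     → -3 -3
STORE 0 → -3
PUSH 10 → -3 10
SWAP    → 10 -3
PUSH 3  → 10 -3 3
LOAD 0  → 10 -3 3 -3
SUB     → 10 -3 6
MUL     → 10 -18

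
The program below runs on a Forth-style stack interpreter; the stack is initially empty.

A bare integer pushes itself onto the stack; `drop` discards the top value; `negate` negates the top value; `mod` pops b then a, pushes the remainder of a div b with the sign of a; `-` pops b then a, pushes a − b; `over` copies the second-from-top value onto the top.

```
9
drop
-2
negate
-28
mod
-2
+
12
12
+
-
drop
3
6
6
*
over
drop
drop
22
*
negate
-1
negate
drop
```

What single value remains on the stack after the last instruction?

-66

9      : 9
drop   : (empty)
-2     : -2
negate : 2
-28    : 2 -28
mod    : 2
-2     : 2 -2
+      : 0
12     : 0 12
12     : 0 12 12
+      : 0 24
-      : -24
drop   : (empty)
3      : 3
6      : 3 6
6      : 3 6 6
*      : 3 36
over   : 3 36 3
drop   : 3 36
drop   : 3
22     : 3 22
*      : 66
negate : -66
-1     : -66 -1
negate : -66 1
drop   : -66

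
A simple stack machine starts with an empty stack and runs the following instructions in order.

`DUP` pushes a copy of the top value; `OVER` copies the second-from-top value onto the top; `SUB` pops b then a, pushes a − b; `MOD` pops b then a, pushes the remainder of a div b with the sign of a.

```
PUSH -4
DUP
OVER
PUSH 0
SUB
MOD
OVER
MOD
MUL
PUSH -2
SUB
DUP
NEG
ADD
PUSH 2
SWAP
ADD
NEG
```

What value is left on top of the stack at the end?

PUSH -4  [-4]
DUP      [-4, -4]
OVER     [-4, -4, -4]
PUSH 0   [-4, -4, -4, 0]
SUB      [-4, -4, -4]
MOD      [-4, 0]
OVER     [-4, 0, -4]
MOD      [-4, 0]
MUL      [0]
PUSH -2  [0, -2]
SUB      [2]
DUP      [2, 2]
NEG      [2, -2]
ADD      [0]
PUSH 2   [0, 2]
SWAP     [2, 0]
ADD      [2]
NEG      [-2]

-2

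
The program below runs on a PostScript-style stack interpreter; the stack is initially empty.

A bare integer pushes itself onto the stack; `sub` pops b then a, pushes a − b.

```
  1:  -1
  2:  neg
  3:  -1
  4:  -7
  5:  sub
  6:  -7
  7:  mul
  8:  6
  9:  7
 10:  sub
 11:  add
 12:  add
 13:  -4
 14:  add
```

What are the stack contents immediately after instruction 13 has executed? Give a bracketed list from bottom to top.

-1  -> [-1]
neg -> [1]
-1  -> [1, -1]
-7  -> [1, -1, -7]
sub -> [1, 6]
-7  -> [1, 6, -7]
mul -> [1, -42]
6   -> [1, -42, 6]
7   -> [1, -42, 6, 7]
sub -> [1, -42, -1]
add -> [1, -43]
add -> [-42]
-4  -> [-42, -4]

[-42, -4]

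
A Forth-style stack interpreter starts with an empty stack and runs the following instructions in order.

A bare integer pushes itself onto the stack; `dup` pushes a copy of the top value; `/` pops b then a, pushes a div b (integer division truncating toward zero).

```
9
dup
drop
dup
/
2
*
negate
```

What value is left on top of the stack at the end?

-2

9      → 9
dup    → 9 9
drop   → 9
dup    → 9 9
/      → 1
2      → 1 2
*      → 2
negate → -2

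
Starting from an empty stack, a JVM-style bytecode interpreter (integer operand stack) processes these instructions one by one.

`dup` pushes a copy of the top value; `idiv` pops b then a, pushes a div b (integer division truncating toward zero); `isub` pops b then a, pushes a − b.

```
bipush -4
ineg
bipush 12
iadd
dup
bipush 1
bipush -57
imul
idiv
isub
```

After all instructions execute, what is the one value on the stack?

bipush -4   [-4]
ineg        [4]
bipush 12   [4, 12]
iadd        [16]
dup         [16, 16]
bipush 1    [16, 16, 1]
bipush -57  [16, 16, 1, -57]
imul        [16, 16, -57]
idiv        [16, 0]
isub        [16]

16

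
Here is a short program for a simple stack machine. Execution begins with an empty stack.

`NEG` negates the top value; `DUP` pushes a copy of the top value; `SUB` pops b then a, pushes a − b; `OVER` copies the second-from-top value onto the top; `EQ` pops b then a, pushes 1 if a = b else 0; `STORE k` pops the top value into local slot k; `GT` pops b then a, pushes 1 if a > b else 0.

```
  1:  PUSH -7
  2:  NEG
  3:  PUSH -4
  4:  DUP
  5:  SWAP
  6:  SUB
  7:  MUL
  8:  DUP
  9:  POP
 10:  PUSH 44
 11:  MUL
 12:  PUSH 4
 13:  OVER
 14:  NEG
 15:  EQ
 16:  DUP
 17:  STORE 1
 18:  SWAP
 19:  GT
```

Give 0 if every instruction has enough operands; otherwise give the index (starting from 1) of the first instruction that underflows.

0

PUSH -7 → [-7]
NEG     → [7]
PUSH -4 → [7, -4]
DUP     → [7, -4, -4]
SWAP    → [7, -4, -4]
SUB     → [7, 0]
MUL     → [0]
DUP     → [0, 0]
POP     → [0]
PUSH 44 → [0, 44]
MUL     → [0]
PUSH 4  → [0, 4]
OVER    → [0, 4, 0]
NEG     → [0, 4, 0]
EQ      → [0, 0]
DUP     → [0, 0, 0]
STORE 1 → [0, 0]
SWAP    → [0, 0]
GT      → [0]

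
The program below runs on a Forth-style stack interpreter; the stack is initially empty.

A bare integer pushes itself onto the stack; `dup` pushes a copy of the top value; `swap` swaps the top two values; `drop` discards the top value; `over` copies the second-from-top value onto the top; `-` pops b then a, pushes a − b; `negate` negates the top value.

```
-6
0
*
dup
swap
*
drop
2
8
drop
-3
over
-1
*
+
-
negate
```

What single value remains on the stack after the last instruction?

-6     : [-6]
0      : [-6, 0]
*      : [0]
dup    : [0, 0]
swap   : [0, 0]
*      : [0]
drop   : []
2      : [2]
8      : [2, 8]
drop   : [2]
-3     : [2, -3]
over   : [2, -3, 2]
-1     : [2, -3, 2, -1]
*      : [2, -3, -2]
+      : [2, -5]
-      : [7]
negate : [-7]

-7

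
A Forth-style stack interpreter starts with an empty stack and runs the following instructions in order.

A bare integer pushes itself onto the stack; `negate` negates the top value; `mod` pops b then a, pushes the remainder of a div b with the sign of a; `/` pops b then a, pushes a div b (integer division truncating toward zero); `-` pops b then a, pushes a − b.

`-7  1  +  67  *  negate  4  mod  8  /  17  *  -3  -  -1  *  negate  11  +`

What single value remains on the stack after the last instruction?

-7     → -7
1      → -7 1
+      → -6
67     → -6 67
*      → -402
negate → 402
4      → 402 4
mod    → 2
8      → 2 8
/      → 0
17     → 0 17
*      → 0
-3     → 0 -3
-      → 3
-1     → 3 -1
*      → -3
negate → 3
11     → 3 11
+      → 14

14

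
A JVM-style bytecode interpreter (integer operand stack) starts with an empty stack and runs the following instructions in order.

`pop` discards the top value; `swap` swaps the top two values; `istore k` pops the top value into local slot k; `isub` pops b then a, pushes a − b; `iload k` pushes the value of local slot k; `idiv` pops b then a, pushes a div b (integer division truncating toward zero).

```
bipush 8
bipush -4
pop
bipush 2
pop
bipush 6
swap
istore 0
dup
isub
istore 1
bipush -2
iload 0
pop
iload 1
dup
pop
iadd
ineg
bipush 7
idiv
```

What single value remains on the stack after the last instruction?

bipush 8  → 8
bipush -4 → 8 -4
pop       → 8
bipush 2  → 8 2
pop       → 8
bipush 6  → 8 6
swap      → 6 8
istore 0  → 6
dup       → 6 6
isub      → 0
istore 1  → (empty)
bipush -2 → -2
iload 0   → -2 8
pop       → -2
iload 1   → -2 0
dup       → -2 0 0
pop       → -2 0
iadd      → -2
ineg      → 2
bipush 7  → 2 7
idiv      → 0

0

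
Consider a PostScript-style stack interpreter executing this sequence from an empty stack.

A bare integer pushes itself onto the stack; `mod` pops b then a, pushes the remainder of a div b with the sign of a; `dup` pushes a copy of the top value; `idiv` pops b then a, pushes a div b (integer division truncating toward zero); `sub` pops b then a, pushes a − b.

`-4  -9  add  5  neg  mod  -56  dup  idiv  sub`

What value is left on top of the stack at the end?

-4   : -4
-9   : -4 -9
add  : -13
5    : -13 5
neg  : -13 -5
mod  : -3
-56  : -3 -56
dup  : -3 -56 -56
idiv : -3 1
sub  : -4

-4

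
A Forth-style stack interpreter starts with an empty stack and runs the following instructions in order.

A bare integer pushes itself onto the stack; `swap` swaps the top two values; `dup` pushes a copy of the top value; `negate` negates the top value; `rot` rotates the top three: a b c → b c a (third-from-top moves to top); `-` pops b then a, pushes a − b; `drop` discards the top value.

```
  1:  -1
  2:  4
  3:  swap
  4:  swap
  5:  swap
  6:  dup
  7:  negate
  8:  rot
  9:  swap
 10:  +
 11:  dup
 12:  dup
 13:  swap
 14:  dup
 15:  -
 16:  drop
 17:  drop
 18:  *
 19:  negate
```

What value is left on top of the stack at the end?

-1      [-1]
4       [-1, 4]
swap    [4, -1]
swap    [-1, 4]
swap    [4, -1]
dup     [4, -1, -1]
negate  [4, -1, 1]
rot     [-1, 1, 4]
swap    [-1, 4, 1]
+       [-1, 5]
dup     [-1, 5, 5]
dup     [-1, 5, 5, 5]
swap    [-1, 5, 5, 5]
dup     [-1, 5, 5, 5, 5]
-       [-1, 5, 5, 0]
drop    [-1, 5, 5]
drop    [-1, 5]
*       [-5]
negate  [5]

5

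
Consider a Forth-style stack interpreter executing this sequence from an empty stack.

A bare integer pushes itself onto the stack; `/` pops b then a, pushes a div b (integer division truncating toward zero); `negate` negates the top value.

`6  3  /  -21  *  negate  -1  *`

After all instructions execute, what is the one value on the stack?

6      : [6]
3      : [6, 3]
/      : [2]
-21    : [2, -21]
*      : [-42]
negate : [42]
-1     : [42, -1]
*      : [-42]

-42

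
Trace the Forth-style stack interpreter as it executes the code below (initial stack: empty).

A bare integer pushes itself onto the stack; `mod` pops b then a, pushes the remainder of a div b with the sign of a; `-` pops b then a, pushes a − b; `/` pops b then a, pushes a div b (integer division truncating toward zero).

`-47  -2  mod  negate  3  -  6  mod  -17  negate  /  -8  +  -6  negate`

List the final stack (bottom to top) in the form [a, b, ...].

[-8, 6]

-47    → -47
-2     → -47 -2
mod    → -1
negate → 1
3      → 1 3
-      → -2
6      → -2 6
mod    → -2
-17    → -2 -17
negate → -2 17
/      → 0
-8     → 0 -8
+      → -8
-6     → -8 -6
negate → -8 6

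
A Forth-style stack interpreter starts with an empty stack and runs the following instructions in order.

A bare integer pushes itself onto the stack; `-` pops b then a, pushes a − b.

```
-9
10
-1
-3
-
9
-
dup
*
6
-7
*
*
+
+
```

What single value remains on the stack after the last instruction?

-9   [-9]
10   [-9, 10]
-1   [-9, 10, -1]
-3   [-9, 10, -1, -3]
-    [-9, 10, 2]
9    [-9, 10, 2, 9]
-    [-9, 10, -7]
dup  [-9, 10, -7, -7]
*    [-9, 10, 49]
6    [-9, 10, 49, 6]
-7   [-9, 10, 49, 6, -7]
*    [-9, 10, 49, -42]
*    [-9, 10, -2058]
+    [-9, -2048]
+    [-2057]

-2057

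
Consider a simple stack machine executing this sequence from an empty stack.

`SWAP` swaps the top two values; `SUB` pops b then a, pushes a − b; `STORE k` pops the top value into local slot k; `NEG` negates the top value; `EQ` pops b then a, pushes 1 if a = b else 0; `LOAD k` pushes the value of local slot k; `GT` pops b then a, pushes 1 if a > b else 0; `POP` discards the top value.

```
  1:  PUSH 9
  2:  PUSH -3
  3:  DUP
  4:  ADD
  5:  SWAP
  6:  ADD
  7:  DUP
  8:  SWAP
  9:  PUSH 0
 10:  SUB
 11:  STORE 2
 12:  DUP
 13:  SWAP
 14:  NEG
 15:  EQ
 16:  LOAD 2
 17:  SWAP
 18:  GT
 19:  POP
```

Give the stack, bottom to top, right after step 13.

[3, 3]

PUSH 9  : [9]
PUSH -3 : [9, -3]
DUP     : [9, -3, -3]
ADD     : [9, -6]
SWAP    : [-6, 9]
ADD     : [3]
DUP     : [3, 3]
SWAP    : [3, 3]
PUSH 0  : [3, 3, 0]
SUB     : [3, 3]
STORE 2 : [3]
DUP     : [3, 3]
SWAP    : [3, 3]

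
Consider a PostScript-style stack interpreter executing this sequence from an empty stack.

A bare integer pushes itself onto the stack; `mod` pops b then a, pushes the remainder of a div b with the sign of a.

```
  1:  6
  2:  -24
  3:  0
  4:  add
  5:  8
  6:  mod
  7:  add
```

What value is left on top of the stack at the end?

6   -> [6]
-24 -> [6, -24]
0   -> [6, -24, 0]
add -> [6, -24]
8   -> [6, -24, 8]
mod -> [6, 0]
add -> [6]

6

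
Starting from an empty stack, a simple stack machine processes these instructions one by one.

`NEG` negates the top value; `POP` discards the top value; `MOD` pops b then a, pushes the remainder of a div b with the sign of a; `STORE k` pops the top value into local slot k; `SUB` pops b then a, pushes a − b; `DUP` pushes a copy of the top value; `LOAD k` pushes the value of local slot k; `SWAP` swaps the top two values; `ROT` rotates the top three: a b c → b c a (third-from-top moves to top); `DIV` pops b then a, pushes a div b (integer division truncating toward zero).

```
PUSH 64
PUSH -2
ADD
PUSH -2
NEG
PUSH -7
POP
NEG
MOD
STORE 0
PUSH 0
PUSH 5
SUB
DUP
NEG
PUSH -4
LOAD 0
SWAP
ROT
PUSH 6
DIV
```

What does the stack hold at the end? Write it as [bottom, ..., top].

[-5, 0, -4, 0]

PUSH 64 → [64]
PUSH -2 → [64, -2]
ADD     → [62]
PUSH -2 → [62, -2]
NEG     → [62, 2]
PUSH -7 → [62, 2, -7]
POP     → [62, 2]
NEG     → [62, -2]
MOD     → [0]
STORE 0 → []
PUSH 0  → [0]
PUSH 5  → [0, 5]
SUB     → [-5]
DUP     → [-5, -5]
NEG     → [-5, 5]
PUSH -4 → [-5, 5, -4]
LOAD 0  → [-5, 5, -4, 0]
SWAP    → [-5, 5, 0, -4]
ROT     → [-5, 0, -4, 5]
PUSH 6  → [-5, 0, -4, 5, 6]
DIV     → [-5, 0, -4, 0]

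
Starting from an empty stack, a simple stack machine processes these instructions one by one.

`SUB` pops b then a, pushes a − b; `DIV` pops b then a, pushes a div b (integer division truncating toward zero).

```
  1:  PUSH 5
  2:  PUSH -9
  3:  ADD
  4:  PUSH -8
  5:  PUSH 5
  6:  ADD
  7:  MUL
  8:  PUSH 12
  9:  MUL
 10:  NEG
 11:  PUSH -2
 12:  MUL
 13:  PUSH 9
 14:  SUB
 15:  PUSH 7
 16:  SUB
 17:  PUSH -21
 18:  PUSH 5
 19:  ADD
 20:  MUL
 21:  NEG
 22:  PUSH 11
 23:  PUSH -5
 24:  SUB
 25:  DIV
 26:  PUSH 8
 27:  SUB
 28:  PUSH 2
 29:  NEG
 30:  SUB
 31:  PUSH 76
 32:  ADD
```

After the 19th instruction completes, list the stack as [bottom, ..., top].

PUSH 5   : 5
PUSH -9  : 5 -9
ADD      : -4
PUSH -8  : -4 -8
PUSH 5   : -4 -8 5
ADD      : -4 -3
MUL      : 12
PUSH 12  : 12 12
MUL      : 144
NEG      : -144
PUSH -2  : -144 -2
MUL      : 288
PUSH 9   : 288 9
SUB      : 279
PUSH 7   : 279 7
SUB      : 272
PUSH -21 : 272 -21
PUSH 5   : 272 -21 5
ADD      : 272 -16

[272, -16]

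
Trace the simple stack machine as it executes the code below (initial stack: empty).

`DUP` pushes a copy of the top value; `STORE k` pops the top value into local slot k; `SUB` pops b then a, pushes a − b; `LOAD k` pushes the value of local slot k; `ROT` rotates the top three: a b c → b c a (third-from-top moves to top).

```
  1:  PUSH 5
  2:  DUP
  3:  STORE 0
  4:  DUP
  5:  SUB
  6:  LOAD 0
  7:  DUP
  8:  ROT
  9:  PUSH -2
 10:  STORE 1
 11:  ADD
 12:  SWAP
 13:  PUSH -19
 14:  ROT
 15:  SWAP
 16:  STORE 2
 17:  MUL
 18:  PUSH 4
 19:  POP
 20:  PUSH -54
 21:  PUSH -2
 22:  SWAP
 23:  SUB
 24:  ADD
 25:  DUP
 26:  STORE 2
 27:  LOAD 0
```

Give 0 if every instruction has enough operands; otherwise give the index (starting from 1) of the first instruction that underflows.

PUSH 5   : [5]
DUP      : [5, 5]
STORE 0  : [5]
DUP      : [5, 5]
SUB      : [0]
LOAD 0   : [0, 5]
DUP      : [0, 5, 5]
ROT      : [5, 5, 0]
PUSH -2  : [5, 5, 0, -2]
STORE 1  : [5, 5, 0]
ADD      : [5, 5]
SWAP     : [5, 5]
PUSH -19 : [5, 5, -19]
ROT      : [5, -19, 5]
SWAP     : [5, 5, -19]
STORE 2  : [5, 5]
MUL      : [25]
PUSH 4   : [25, 4]
POP      : [25]
PUSH -54 : [25, -54]
PUSH -2  : [25, -54, -2]
SWAP     : [25, -2, -54]
SUB      : [25, 52]
ADD      : [77]
DUP      : [77, 77]
STORE 2  : [77]
LOAD 0   : [77, 5]

0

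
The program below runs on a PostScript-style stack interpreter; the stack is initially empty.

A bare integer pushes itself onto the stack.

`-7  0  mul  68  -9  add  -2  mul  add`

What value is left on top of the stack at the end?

-118

-7   -7
0    -7 0
mul  0
68   0 68
-9   0 68 -9
add  0 59
-2   0 59 -2
mul  0 -118
add  -118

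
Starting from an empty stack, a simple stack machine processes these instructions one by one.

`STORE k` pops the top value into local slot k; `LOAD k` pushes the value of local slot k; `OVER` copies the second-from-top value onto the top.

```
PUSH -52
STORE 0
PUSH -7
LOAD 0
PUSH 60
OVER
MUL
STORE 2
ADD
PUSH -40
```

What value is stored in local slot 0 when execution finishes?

PUSH -52 → [-52]
STORE 0  → []
PUSH -7  → [-7]
LOAD 0   → [-7, -52]
PUSH 60  → [-7, -52, 60]
OVER     → [-7, -52, 60, -52]
MUL      → [-7, -52, -3120]
STORE 2  → [-7, -52]
ADD      → [-59]
PUSH -40 → [-59, -40]

-52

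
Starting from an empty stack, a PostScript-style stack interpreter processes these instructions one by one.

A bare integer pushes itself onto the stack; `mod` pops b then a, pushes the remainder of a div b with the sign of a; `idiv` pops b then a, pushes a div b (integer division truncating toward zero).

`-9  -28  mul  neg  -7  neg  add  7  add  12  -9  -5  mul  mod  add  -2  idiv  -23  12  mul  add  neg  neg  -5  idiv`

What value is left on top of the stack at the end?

32

-9   : -9
-28  : -9 -28
mul  : 252
neg  : -252
-7   : -252 -7
neg  : -252 7
add  : -245
7    : -245 7
add  : -238
12   : -238 12
-9   : -238 12 -9
-5   : -238 12 -9 -5
mul  : -238 12 45
mod  : -238 12
add  : -226
-2   : -226 -2
idiv : 113
-23  : 113 -23
12   : 113 -23 12
mul  : 113 -276
add  : -163
neg  : 163
neg  : -163
-5   : -163 -5
idiv : 32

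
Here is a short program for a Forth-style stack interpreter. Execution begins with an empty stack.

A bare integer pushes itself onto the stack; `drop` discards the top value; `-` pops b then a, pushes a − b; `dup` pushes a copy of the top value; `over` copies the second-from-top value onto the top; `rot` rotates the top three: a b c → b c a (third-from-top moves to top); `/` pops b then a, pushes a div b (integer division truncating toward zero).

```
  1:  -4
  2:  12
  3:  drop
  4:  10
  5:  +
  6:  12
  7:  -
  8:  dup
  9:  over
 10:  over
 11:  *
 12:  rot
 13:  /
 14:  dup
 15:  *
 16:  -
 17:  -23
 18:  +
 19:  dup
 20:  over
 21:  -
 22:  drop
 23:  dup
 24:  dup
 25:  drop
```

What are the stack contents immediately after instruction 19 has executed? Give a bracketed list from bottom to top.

[-65, -65]

-4    -4
12    -4 12
drop  -4
10    -4 10
+     6
12    6 12
-     -6
dup   -6 -6
over  -6 -6 -6
over  -6 -6 -6 -6
*     -6 -6 36
rot   -6 36 -6
/     -6 -6
dup   -6 -6 -6
*     -6 36
-     -42
-23   -42 -23
+     -65
dup   -65 -65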